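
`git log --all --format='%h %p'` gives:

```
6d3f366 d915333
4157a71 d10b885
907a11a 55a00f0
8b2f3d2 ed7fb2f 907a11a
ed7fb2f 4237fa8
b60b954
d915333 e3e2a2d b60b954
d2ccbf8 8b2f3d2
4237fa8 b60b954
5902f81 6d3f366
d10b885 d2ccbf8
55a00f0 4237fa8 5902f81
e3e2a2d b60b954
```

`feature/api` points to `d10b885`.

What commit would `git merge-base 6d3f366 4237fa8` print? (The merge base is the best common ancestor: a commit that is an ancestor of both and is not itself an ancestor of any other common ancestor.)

b60b954

Ancestors of 6d3f366: {6d3f366, b60b954, d915333, e3e2a2d}.
Ancestors of 4237fa8: {4237fa8, b60b954}.
Common ancestors: {b60b954}.
The only common ancestor is b60b954, so it is the merge base.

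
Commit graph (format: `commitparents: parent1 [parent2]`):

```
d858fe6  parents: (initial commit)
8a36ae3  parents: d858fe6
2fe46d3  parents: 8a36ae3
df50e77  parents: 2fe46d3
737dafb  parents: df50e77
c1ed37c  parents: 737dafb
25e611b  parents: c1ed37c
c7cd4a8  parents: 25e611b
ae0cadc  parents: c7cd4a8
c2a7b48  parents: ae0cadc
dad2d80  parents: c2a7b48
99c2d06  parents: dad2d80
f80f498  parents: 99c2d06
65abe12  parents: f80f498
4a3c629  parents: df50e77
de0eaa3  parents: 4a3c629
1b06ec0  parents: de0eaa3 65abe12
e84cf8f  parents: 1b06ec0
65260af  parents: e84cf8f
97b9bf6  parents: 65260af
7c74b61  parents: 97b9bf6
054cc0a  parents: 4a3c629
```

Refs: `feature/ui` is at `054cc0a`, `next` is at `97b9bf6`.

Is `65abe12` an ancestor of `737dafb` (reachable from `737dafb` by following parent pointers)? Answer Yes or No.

Ancestors of 737dafb: {2fe46d3, 737dafb, 8a36ae3, d858fe6, df50e77}.
65abe12 is not in that set, so it is not an ancestor of 737dafb.

No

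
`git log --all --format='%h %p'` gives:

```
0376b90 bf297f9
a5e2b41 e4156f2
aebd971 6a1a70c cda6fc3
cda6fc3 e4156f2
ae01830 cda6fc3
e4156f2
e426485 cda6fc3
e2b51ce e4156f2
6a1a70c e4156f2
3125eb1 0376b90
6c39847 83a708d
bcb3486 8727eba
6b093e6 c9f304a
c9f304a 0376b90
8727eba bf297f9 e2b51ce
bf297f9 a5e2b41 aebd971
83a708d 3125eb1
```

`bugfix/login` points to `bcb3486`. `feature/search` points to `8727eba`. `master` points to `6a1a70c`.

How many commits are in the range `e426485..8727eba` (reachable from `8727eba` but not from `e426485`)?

6

Reachable from 8727eba: {6a1a70c, 8727eba, a5e2b41, aebd971, bf297f9, cda6fc3, e2b51ce, e4156f2}.
Reachable from e426485: {cda6fc3, e4156f2, e426485}.
In 8727eba's history but not e426485's: {6a1a70c, 8727eba, a5e2b41, aebd971, bf297f9, e2b51ce} — 6 commits.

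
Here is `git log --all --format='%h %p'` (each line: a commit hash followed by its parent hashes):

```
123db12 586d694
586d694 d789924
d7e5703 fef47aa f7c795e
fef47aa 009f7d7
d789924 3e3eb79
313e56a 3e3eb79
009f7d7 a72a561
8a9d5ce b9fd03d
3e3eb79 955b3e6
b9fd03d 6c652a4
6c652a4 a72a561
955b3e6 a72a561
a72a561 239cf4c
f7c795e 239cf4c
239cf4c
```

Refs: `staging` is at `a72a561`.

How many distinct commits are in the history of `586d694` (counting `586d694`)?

6

Walking parent pointers from 586d694: reachable set = {239cf4c, 3e3eb79, 586d694, 955b3e6, a72a561, d789924}.
That is 6 commits.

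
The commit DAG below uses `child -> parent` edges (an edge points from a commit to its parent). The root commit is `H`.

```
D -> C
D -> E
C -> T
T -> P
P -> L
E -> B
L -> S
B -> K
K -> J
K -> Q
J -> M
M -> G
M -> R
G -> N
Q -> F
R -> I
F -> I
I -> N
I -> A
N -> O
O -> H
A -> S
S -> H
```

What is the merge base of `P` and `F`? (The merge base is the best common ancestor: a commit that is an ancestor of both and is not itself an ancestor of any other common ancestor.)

Ancestors of P: {H, L, P, S}.
Ancestors of F: {A, F, H, I, N, O, S}.
Common ancestors: {H, S}.
Among these, S is not an ancestor of any other common ancestor — it is the merge base.

S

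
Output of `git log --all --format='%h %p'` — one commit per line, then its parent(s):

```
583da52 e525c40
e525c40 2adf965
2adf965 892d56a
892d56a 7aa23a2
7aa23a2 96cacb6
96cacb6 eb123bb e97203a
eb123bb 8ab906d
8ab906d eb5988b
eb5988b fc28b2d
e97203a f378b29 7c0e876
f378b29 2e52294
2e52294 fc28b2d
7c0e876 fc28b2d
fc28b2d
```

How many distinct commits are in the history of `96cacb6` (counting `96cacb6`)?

Walking parent pointers from 96cacb6: reachable set = {2e52294, 7c0e876, 8ab906d, 96cacb6, e97203a, eb123bb, eb5988b, f378b29, fc28b2d}.
That is 9 commits.

9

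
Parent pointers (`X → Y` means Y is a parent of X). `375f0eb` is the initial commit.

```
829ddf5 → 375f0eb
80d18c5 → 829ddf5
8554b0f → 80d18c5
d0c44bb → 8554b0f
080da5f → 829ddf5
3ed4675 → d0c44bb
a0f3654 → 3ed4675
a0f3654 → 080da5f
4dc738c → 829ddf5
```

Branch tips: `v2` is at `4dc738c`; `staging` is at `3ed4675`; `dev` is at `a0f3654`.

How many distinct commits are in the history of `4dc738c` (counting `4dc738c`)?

3

Walking parent pointers from 4dc738c: reachable set = {375f0eb, 4dc738c, 829ddf5}.
That is 3 commits.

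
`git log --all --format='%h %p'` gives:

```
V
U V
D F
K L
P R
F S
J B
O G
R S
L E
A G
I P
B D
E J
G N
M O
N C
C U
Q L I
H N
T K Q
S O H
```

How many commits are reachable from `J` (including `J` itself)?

12

Walking parent pointers from J: reachable set = {B, C, D, F, G, H, J, N, O, S, U, V}.
That is 12 commits.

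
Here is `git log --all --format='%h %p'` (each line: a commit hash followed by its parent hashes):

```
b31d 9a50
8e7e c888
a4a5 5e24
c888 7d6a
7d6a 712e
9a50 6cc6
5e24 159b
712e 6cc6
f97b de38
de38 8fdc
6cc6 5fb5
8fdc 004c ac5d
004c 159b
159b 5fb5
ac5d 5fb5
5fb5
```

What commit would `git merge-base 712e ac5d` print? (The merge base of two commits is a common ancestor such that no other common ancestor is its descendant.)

5fb5

Ancestors of 712e: {5fb5, 6cc6, 712e}.
Ancestors of ac5d: {5fb5, ac5d}.
Common ancestors: {5fb5}.
The only common ancestor is 5fb5, so it is the merge base.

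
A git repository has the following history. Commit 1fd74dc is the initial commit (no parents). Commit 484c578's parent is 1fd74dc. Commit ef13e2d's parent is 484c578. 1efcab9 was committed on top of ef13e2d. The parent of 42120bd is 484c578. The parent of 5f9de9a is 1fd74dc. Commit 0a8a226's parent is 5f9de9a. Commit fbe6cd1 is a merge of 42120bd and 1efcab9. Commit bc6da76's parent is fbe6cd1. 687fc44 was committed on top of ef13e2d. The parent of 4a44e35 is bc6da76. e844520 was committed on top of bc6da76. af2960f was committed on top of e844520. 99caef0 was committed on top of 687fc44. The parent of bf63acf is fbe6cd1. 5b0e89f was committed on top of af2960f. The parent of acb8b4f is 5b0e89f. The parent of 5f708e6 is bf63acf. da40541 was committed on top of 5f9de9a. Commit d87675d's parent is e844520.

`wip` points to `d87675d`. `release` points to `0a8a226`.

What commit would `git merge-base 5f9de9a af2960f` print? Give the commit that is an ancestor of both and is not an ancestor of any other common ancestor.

1fd74dc

Ancestors of 5f9de9a: {1fd74dc, 5f9de9a}.
Ancestors of af2960f: {1efcab9, 1fd74dc, 42120bd, 484c578, af2960f, bc6da76, e844520, ef13e2d, fbe6cd1}.
Common ancestors: {1fd74dc}.
The only common ancestor is 1fd74dc, so it is the merge base.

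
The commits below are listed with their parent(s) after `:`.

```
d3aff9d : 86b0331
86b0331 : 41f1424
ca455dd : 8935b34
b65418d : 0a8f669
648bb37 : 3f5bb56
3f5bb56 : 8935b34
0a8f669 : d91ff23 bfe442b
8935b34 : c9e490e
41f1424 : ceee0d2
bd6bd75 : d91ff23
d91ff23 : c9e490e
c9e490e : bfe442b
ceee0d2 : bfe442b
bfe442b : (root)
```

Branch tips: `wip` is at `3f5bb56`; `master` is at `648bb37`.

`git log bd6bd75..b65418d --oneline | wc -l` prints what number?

Reachable from b65418d: {0a8f669, b65418d, bfe442b, c9e490e, d91ff23}.
Reachable from bd6bd75: {bd6bd75, bfe442b, c9e490e, d91ff23}.
In b65418d's history but not bd6bd75's: {0a8f669, b65418d} — 2 commits.

2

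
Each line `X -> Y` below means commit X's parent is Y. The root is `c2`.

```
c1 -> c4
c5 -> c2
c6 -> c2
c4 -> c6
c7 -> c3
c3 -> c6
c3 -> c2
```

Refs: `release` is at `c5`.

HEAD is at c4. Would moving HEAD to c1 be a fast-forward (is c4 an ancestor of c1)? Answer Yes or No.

A fast-forward from c4 to c1 is possible iff c4 is an ancestor of c1.
Ancestors of c1: {c1, c2, c4, c6}.
c4 is among them, so fast-forward is possible.

Yes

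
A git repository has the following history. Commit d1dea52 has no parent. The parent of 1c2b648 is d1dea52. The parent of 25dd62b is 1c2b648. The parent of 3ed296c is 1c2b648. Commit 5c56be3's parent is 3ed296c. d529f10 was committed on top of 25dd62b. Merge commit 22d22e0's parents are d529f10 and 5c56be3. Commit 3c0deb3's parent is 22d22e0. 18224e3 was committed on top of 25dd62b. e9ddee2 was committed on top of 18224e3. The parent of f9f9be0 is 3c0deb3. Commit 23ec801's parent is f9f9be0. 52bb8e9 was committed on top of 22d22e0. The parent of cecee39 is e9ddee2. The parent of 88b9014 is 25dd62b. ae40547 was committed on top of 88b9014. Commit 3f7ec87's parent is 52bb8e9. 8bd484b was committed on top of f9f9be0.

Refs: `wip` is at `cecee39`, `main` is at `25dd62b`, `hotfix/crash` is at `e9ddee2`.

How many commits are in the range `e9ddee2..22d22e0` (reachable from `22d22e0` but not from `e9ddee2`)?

4

Reachable from 22d22e0: {1c2b648, 22d22e0, 25dd62b, 3ed296c, 5c56be3, d1dea52, d529f10}.
Reachable from e9ddee2: {18224e3, 1c2b648, 25dd62b, d1dea52, e9ddee2}.
In 22d22e0's history but not e9ddee2's: {22d22e0, 3ed296c, 5c56be3, d529f10} — 4 commits.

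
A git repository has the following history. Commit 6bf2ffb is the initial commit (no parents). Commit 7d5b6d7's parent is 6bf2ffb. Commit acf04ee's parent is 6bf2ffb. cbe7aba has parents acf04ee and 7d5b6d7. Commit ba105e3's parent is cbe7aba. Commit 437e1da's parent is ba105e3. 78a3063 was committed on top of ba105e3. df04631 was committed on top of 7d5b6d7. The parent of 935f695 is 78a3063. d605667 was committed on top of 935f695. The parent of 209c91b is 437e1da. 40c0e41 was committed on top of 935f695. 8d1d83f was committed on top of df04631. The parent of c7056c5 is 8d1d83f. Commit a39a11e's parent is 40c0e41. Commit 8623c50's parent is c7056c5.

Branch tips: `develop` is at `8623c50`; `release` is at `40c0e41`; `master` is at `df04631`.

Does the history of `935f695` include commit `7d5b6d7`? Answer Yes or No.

Yes

Ancestors of 935f695 (commits reachable by following parents): {6bf2ffb, 78a3063, 7d5b6d7, 935f695, acf04ee, ba105e3, cbe7aba}.
7d5b6d7 is in that set, so it is an ancestor of 935f695.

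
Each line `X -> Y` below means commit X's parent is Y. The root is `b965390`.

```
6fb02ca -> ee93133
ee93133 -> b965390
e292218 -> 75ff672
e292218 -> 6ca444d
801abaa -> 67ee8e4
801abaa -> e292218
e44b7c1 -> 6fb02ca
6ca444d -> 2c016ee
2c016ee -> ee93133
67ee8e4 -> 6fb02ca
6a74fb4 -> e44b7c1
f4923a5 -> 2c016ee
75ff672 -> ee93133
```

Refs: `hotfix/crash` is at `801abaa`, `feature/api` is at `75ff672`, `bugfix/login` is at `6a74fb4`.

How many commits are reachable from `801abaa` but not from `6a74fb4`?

Reachable from 801abaa: {2c016ee, 67ee8e4, 6ca444d, 6fb02ca, 75ff672, 801abaa, b965390, e292218, ee93133}.
Reachable from 6a74fb4: {6a74fb4, 6fb02ca, b965390, e44b7c1, ee93133}.
In 801abaa's history but not 6a74fb4's: {2c016ee, 67ee8e4, 6ca444d, 75ff672, 801abaa, e292218} — 6 commits.

6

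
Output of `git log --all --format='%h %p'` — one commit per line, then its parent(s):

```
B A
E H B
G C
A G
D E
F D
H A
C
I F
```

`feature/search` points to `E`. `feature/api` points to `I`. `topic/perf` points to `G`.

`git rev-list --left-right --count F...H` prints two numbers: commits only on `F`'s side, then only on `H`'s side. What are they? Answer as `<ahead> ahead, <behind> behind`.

4 ahead, 0 behind

Reachable from F: {A, B, C, D, E, F, G, H}.
Reachable from H: {A, C, G, H}.
Only in F's history (ahead): {B, D, E, F} — 4.
Only in H's history (behind): {} — 0.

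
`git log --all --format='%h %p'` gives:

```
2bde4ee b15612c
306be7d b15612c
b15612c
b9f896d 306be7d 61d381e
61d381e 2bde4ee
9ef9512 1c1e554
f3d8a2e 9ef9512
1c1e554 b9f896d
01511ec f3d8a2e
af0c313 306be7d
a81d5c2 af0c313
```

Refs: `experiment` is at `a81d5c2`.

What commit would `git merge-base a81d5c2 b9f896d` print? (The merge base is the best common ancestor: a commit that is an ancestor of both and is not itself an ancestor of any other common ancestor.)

306be7d

Ancestors of a81d5c2: {306be7d, a81d5c2, af0c313, b15612c}.
Ancestors of b9f896d: {2bde4ee, 306be7d, 61d381e, b15612c, b9f896d}.
Common ancestors: {306be7d, b15612c}.
Among these, 306be7d is not an ancestor of any other common ancestor — it is the merge base.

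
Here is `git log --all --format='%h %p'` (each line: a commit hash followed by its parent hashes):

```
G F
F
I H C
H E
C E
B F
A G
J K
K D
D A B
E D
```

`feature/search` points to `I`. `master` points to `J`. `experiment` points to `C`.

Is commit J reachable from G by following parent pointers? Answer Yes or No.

Ancestors of G: {F, G}.
J is not in that set, so it is not an ancestor of G.

No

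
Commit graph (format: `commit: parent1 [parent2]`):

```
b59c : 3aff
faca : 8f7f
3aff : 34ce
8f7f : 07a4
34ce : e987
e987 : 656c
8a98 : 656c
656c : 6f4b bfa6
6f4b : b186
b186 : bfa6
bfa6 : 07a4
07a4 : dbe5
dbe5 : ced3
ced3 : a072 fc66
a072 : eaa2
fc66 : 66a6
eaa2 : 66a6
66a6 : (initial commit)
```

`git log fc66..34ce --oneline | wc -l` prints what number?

11

Reachable from 34ce: {07a4, 34ce, 656c, 66a6, 6f4b, a072, b186, bfa6, ced3, dbe5, e987, eaa2, fc66}.
Reachable from fc66: {66a6, fc66}.
In 34ce's history but not fc66's: {07a4, 34ce, 656c, 6f4b, a072, b186, bfa6, ced3, dbe5, e987, eaa2} — 11 commits.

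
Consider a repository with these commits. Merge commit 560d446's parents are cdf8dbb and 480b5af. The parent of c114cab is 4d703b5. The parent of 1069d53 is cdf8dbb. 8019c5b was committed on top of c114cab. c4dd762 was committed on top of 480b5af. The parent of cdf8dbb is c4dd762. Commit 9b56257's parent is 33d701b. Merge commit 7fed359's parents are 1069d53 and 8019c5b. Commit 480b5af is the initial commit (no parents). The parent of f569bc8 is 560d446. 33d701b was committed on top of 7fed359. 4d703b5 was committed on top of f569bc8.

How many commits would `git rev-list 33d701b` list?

11

Walking parent pointers from 33d701b: reachable set = {1069d53, 33d701b, 480b5af, 4d703b5, 560d446, 7fed359, 8019c5b, c114cab, c4dd762, cdf8dbb, f569bc8}.
That is 11 commits.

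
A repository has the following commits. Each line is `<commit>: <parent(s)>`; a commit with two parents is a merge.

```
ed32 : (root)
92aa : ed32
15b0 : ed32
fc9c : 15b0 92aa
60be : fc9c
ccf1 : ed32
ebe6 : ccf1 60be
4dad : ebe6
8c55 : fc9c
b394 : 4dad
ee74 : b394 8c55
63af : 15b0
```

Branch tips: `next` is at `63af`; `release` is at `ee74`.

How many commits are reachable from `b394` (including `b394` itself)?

Walking parent pointers from b394: reachable set = {15b0, 4dad, 60be, 92aa, b394, ccf1, ebe6, ed32, fc9c}.
That is 9 commits.

9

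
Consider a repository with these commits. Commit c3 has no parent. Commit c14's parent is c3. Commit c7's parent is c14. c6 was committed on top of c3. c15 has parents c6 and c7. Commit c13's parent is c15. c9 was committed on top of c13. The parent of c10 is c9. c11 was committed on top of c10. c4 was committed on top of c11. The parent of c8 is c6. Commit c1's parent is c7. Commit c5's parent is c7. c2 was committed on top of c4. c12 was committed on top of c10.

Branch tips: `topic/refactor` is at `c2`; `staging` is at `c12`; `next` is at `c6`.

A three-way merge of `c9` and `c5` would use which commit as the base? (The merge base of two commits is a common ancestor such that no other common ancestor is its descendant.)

c7

Ancestors of c9: {c13, c14, c15, c3, c6, c7, c9}.
Ancestors of c5: {c14, c3, c5, c7}.
Common ancestors: {c14, c3, c7}.
Among these, c7 is not an ancestor of any other common ancestor — it is the merge base.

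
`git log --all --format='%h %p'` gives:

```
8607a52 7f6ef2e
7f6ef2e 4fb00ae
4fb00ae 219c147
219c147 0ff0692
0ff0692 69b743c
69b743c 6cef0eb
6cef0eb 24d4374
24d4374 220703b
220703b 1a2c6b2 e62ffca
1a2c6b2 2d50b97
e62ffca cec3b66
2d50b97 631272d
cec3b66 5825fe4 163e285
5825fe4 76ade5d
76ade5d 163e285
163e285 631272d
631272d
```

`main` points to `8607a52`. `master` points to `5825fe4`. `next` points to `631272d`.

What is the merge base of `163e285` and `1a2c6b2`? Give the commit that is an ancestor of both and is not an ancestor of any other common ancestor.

631272d

Ancestors of 163e285: {163e285, 631272d}.
Ancestors of 1a2c6b2: {1a2c6b2, 2d50b97, 631272d}.
Common ancestors: {631272d}.
The only common ancestor is 631272d, so it is the merge base.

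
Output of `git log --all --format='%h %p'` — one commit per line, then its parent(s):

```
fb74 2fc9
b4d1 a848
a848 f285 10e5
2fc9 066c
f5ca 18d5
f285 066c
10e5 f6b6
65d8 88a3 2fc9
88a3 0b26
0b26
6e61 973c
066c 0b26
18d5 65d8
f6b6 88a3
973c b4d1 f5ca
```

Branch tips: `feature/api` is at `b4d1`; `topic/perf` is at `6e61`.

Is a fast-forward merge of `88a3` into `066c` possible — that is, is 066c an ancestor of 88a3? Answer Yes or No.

A fast-forward from 066c to 88a3 is possible iff 066c is an ancestor of 88a3.
Ancestors of 88a3: {0b26, 88a3}.
066c is not among them, so fast-forward is not possible.

No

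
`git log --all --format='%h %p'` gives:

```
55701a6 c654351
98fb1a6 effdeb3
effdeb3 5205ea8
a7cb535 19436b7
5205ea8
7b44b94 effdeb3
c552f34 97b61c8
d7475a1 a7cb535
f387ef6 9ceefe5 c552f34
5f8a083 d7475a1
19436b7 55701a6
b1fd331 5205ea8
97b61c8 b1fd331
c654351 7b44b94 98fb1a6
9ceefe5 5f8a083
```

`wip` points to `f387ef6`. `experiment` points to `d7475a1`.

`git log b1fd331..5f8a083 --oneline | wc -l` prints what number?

Reachable from 5f8a083: {19436b7, 5205ea8, 55701a6, 5f8a083, 7b44b94, 98fb1a6, a7cb535, c654351, d7475a1, effdeb3}.
Reachable from b1fd331: {5205ea8, b1fd331}.
In 5f8a083's history but not b1fd331's: {19436b7, 55701a6, 5f8a083, 7b44b94, 98fb1a6, a7cb535, c654351, d7475a1, effdeb3} — 9 commits.

9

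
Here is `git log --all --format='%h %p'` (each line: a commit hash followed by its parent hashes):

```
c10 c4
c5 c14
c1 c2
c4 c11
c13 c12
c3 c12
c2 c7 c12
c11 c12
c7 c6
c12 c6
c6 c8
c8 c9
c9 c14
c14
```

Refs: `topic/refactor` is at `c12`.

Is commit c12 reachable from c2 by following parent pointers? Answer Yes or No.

Yes

Ancestors of c2 (commits reachable by following parents): {c12, c14, c2, c6, c7, c8, c9}.
c12 is in that set, so it is an ancestor of c2.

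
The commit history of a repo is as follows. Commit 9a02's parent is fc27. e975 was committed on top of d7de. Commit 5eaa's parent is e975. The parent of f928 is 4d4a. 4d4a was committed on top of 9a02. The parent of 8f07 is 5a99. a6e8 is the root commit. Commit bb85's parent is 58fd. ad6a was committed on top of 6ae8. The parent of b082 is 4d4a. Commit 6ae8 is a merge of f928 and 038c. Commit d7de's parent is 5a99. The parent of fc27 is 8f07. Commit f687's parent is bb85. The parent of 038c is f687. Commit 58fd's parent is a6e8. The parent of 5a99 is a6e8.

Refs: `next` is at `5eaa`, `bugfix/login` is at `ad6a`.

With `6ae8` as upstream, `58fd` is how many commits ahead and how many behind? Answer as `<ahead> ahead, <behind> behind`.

0 ahead, 10 behind

Reachable from 58fd: {58fd, a6e8}.
Reachable from 6ae8: {038c, 4d4a, 58fd, 5a99, 6ae8, 8f07, 9a02, a6e8, bb85, f687, f928, fc27}.
Only in 58fd's history (ahead): {} — 0.
Only in 6ae8's history (behind): {038c, 4d4a, 5a99, 6ae8, 8f07, 9a02, bb85, f687, f928, fc27} — 10.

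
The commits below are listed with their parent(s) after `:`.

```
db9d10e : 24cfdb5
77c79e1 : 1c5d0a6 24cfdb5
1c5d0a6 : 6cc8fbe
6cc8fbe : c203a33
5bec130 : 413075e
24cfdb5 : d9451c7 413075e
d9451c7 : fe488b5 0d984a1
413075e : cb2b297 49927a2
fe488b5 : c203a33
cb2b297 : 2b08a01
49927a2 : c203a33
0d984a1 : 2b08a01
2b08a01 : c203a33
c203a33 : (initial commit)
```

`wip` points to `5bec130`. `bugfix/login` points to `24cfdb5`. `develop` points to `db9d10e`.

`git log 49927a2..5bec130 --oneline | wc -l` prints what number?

4

Reachable from 5bec130: {2b08a01, 413075e, 49927a2, 5bec130, c203a33, cb2b297}.
Reachable from 49927a2: {49927a2, c203a33}.
In 5bec130's history but not 49927a2's: {2b08a01, 413075e, 5bec130, cb2b297} — 4 commits.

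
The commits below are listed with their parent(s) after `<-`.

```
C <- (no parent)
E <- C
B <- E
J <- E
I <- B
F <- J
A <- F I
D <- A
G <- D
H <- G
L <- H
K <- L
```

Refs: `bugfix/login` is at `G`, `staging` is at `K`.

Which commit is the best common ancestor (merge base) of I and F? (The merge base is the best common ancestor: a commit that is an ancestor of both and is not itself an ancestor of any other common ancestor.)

E

Ancestors of I: {B, C, E, I}.
Ancestors of F: {C, E, F, J}.
Common ancestors: {C, E}.
Among these, E is not an ancestor of any other common ancestor — it is the merge base.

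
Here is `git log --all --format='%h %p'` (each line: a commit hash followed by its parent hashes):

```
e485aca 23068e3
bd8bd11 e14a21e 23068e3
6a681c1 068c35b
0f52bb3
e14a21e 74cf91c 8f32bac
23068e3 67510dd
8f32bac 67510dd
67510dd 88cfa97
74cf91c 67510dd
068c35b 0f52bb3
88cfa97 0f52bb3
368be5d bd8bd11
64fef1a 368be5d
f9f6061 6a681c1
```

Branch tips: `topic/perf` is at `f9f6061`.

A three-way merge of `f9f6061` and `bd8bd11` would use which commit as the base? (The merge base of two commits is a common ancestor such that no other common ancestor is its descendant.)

0f52bb3

Ancestors of f9f6061: {068c35b, 0f52bb3, 6a681c1, f9f6061}.
Ancestors of bd8bd11: {0f52bb3, 23068e3, 67510dd, 74cf91c, 88cfa97, 8f32bac, bd8bd11, e14a21e}.
Common ancestors: {0f52bb3}.
The only common ancestor is 0f52bb3, so it is the merge base.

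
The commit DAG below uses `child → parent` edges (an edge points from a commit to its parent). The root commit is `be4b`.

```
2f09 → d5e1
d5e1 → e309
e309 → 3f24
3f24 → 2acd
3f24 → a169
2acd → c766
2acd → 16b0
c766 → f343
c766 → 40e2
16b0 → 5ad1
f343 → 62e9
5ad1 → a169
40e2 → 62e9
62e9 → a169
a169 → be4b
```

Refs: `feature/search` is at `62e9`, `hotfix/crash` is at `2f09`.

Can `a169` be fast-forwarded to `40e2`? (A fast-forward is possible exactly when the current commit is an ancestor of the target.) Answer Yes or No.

Yes

A fast-forward from a169 to 40e2 is possible iff a169 is an ancestor of 40e2.
Ancestors of 40e2: {40e2, 62e9, a169, be4b}.
a169 is among them, so fast-forward is possible.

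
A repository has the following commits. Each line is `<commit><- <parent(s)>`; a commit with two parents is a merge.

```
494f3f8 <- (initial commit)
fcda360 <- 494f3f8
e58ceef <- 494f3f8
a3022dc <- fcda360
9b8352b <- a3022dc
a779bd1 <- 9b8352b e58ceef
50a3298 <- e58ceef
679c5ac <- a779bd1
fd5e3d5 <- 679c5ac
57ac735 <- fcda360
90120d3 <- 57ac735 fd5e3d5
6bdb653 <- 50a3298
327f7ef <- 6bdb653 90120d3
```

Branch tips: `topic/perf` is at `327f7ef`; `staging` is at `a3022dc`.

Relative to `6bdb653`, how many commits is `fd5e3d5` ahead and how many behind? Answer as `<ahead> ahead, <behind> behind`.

6 ahead, 2 behind

Reachable from fd5e3d5: {494f3f8, 679c5ac, 9b8352b, a3022dc, a779bd1, e58ceef, fcda360, fd5e3d5}.
Reachable from 6bdb653: {494f3f8, 50a3298, 6bdb653, e58ceef}.
Only in fd5e3d5's history (ahead): {679c5ac, 9b8352b, a3022dc, a779bd1, fcda360, fd5e3d5} — 6.
Only in 6bdb653's history (behind): {50a3298, 6bdb653} — 2.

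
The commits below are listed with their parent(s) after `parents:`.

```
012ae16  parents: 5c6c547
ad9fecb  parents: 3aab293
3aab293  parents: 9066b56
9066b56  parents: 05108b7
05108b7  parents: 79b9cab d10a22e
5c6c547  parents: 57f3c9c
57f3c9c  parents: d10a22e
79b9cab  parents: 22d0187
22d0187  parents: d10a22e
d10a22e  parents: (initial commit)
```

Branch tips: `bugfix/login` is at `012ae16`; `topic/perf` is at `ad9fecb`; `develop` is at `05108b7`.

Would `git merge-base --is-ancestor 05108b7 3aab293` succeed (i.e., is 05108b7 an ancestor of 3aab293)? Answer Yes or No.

Yes

Ancestors of 3aab293 (commits reachable by following parents): {05108b7, 22d0187, 3aab293, 79b9cab, 9066b56, d10a22e}.
05108b7 is in that set, so it is an ancestor of 3aab293.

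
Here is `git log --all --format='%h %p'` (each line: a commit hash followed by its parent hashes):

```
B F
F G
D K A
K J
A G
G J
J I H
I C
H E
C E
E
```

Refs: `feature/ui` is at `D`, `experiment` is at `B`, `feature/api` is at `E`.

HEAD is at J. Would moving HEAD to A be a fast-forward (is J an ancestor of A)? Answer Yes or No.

Yes

A fast-forward from J to A is possible iff J is an ancestor of A.
Ancestors of A: {A, C, E, G, H, I, J}.
J is among them, so fast-forward is possible.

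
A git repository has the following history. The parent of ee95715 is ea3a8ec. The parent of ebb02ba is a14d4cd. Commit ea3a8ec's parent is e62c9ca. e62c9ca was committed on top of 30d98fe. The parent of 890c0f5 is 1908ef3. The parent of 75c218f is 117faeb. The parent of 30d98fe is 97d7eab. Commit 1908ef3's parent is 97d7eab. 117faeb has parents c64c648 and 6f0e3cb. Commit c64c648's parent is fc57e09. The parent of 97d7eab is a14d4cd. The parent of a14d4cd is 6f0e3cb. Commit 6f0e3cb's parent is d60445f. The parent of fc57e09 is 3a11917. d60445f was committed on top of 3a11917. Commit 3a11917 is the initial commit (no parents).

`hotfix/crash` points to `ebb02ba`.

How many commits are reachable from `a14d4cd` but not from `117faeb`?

Reachable from a14d4cd: {3a11917, 6f0e3cb, a14d4cd, d60445f}.
Reachable from 117faeb: {117faeb, 3a11917, 6f0e3cb, c64c648, d60445f, fc57e09}.
In a14d4cd's history but not 117faeb's: {a14d4cd} — 1 commit.

1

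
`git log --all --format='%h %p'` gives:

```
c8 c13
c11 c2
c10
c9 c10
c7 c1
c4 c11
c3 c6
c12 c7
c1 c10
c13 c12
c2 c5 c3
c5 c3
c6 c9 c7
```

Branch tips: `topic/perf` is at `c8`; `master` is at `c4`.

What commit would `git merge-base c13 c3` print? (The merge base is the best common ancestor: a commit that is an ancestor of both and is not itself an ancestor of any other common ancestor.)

c7

Ancestors of c13: {c1, c10, c12, c13, c7}.
Ancestors of c3: {c1, c10, c3, c6, c7, c9}.
Common ancestors: {c1, c10, c7}.
Among these, c7 is not an ancestor of any other common ancestor — it is the merge base.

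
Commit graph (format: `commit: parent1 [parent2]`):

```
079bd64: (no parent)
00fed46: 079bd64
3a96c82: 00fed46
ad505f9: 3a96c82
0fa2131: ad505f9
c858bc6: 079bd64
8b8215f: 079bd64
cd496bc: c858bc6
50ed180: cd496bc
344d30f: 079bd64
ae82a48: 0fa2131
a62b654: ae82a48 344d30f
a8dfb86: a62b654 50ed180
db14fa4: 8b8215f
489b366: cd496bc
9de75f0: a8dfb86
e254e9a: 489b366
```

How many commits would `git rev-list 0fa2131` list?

5

Walking parent pointers from 0fa2131: reachable set = {00fed46, 079bd64, 0fa2131, 3a96c82, ad505f9}.
That is 5 commits.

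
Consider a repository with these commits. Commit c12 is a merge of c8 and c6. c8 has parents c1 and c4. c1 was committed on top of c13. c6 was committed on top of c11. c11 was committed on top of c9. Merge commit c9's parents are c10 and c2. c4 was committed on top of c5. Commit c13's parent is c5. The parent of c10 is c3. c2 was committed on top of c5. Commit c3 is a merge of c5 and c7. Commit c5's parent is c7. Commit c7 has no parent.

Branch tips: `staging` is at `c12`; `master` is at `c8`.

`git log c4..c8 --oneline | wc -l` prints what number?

Reachable from c8: {c1, c13, c4, c5, c7, c8}.
Reachable from c4: {c4, c5, c7}.
In c8's history but not c4's: {c1, c13, c8} — 3 commits.

3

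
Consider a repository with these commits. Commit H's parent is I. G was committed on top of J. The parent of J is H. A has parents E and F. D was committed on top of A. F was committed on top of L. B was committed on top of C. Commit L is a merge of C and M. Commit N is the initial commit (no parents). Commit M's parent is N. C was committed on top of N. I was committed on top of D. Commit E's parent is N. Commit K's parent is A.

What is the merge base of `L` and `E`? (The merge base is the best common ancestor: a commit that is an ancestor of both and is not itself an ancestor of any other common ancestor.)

N

Ancestors of L: {C, L, M, N}.
Ancestors of E: {E, N}.
Common ancestors: {N}.
The only common ancestor is N, so it is the merge base.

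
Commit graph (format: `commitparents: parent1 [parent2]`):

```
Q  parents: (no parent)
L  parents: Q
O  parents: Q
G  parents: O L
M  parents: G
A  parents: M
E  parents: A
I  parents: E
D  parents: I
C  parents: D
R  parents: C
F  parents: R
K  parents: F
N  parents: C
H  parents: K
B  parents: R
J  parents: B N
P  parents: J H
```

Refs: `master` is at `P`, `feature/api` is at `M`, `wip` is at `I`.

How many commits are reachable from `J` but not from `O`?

12

Reachable from J: {A, B, C, D, E, G, I, J, L, M, N, O, Q, R}.
Reachable from O: {O, Q}.
In J's history but not O's: {A, B, C, D, E, G, I, J, L, M, N, R} — 12 commits.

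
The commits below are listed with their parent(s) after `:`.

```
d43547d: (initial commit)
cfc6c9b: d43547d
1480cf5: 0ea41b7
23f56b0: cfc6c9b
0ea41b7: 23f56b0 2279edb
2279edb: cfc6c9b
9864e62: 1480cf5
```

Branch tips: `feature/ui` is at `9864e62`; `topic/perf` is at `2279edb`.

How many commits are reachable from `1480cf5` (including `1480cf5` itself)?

6

Walking parent pointers from 1480cf5: reachable set = {0ea41b7, 1480cf5, 2279edb, 23f56b0, cfc6c9b, d43547d}.
That is 6 commits.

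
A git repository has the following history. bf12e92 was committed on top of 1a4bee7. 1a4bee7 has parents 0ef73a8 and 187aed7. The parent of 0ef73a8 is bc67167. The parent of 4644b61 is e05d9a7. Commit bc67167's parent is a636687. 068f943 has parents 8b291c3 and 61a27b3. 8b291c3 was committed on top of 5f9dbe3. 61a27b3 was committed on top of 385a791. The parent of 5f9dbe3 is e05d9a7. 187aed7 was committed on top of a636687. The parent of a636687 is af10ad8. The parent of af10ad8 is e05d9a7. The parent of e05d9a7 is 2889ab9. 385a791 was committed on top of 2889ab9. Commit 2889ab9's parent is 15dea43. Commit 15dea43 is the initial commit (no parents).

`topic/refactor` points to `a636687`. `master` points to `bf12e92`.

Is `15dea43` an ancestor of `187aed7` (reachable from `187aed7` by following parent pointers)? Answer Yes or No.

Yes

Ancestors of 187aed7 (commits reachable by following parents): {15dea43, 187aed7, 2889ab9, a636687, af10ad8, e05d9a7}.
15dea43 is in that set, so it is an ancestor of 187aed7.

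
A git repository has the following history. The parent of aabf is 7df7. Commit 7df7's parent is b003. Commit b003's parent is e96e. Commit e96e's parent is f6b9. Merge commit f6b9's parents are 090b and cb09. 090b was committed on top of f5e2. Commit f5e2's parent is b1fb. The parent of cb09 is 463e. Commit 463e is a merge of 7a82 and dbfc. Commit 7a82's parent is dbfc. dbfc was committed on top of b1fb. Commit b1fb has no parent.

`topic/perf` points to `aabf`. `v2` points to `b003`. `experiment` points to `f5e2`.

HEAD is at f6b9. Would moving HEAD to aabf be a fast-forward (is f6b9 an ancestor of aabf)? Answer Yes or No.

Yes

A fast-forward from f6b9 to aabf is possible iff f6b9 is an ancestor of aabf.
Ancestors of aabf: {090b, 463e, 7a82, 7df7, aabf, b003, b1fb, cb09, dbfc, e96e, f5e2, f6b9}.
f6b9 is among them, so fast-forward is possible.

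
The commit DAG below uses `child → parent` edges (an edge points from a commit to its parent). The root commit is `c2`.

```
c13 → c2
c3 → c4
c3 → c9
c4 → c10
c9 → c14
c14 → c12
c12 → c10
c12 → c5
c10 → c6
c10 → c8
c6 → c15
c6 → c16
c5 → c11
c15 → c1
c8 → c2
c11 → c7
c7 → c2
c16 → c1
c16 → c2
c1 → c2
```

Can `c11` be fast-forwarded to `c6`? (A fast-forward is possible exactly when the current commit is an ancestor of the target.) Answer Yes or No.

A fast-forward from c11 to c6 is possible iff c11 is an ancestor of c6.
Ancestors of c6: {c1, c15, c16, c2, c6}.
c11 is not among them, so fast-forward is not possible.

No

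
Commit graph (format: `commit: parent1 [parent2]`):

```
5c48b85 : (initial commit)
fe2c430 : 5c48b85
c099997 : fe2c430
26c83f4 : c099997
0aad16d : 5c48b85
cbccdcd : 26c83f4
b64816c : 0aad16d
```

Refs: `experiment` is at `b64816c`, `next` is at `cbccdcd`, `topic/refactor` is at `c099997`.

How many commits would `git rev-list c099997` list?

Walking parent pointers from c099997: reachable set = {5c48b85, c099997, fe2c430}.
That is 3 commits.

3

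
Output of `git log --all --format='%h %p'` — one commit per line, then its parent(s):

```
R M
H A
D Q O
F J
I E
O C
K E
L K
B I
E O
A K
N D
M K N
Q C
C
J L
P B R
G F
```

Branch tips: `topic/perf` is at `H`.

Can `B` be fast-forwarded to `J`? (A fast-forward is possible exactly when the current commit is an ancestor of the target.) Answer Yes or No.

No

A fast-forward from B to J is possible iff B is an ancestor of J.
Ancestors of J: {C, E, J, K, L, O}.
B is not among them, so fast-forward is not possible.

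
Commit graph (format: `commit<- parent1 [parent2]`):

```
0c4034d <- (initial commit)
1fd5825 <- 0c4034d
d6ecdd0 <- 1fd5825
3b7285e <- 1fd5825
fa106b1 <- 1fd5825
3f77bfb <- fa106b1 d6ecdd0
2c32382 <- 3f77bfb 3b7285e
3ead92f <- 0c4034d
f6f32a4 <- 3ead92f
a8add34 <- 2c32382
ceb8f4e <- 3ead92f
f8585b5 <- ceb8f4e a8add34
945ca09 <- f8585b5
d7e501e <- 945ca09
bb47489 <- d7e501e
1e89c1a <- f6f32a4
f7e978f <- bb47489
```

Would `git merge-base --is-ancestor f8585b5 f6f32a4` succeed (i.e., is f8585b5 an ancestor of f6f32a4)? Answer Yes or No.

Ancestors of f6f32a4: {0c4034d, 3ead92f, f6f32a4}.
f8585b5 is not in that set, so it is not an ancestor of f6f32a4.

No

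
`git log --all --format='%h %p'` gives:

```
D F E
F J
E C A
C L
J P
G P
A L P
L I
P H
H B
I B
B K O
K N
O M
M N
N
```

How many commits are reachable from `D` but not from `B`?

10

Reachable from D: {A, B, C, D, E, F, H, I, J, K, L, M, N, O, P}.
Reachable from B: {B, K, M, N, O}.
In D's history but not B's: {A, C, D, E, F, H, I, J, L, P} — 10 commits.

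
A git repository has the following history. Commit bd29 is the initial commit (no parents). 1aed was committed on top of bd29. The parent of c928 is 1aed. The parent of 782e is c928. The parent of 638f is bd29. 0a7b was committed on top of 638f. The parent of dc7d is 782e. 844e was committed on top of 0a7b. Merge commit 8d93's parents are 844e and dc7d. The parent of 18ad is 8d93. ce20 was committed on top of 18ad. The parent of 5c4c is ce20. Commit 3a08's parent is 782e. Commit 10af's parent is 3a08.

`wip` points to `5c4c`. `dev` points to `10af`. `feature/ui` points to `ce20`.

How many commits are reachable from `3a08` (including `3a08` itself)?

Walking parent pointers from 3a08: reachable set = {1aed, 3a08, 782e, bd29, c928}.
That is 5 commits.

5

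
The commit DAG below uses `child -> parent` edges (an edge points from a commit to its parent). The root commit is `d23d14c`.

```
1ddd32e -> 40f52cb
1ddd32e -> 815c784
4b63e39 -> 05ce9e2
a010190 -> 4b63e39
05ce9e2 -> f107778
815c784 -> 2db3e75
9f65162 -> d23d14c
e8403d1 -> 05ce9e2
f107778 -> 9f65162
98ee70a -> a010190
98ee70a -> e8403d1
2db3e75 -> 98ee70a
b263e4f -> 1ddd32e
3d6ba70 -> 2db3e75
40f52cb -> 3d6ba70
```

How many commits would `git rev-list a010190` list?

6

Walking parent pointers from a010190: reachable set = {05ce9e2, 4b63e39, 9f65162, a010190, d23d14c, f107778}.
That is 6 commits.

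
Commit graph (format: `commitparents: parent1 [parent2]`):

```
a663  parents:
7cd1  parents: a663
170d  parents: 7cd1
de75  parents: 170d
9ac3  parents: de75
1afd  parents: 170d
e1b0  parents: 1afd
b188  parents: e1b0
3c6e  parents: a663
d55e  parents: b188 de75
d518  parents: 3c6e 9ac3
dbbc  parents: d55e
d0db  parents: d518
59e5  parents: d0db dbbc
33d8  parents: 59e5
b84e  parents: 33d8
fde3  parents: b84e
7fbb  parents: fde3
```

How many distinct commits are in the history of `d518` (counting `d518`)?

Walking parent pointers from d518: reachable set = {170d, 3c6e, 7cd1, 9ac3, a663, d518, de75}.
That is 7 commits.

7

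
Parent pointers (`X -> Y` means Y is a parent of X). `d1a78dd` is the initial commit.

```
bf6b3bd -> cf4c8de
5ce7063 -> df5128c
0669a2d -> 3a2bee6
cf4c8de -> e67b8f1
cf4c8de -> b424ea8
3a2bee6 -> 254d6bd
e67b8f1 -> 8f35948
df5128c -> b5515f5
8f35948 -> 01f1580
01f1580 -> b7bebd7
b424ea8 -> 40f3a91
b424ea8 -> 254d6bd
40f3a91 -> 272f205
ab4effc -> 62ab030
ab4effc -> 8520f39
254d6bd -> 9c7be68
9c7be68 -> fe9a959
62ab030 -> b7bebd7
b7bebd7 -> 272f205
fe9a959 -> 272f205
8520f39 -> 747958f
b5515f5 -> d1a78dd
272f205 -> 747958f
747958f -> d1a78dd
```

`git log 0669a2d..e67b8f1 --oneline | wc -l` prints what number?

Reachable from e67b8f1: {01f1580, 272f205, 747958f, 8f35948, b7bebd7, d1a78dd, e67b8f1}.
Reachable from 0669a2d: {0669a2d, 254d6bd, 272f205, 3a2bee6, 747958f, 9c7be68, d1a78dd, fe9a959}.
In e67b8f1's history but not 0669a2d's: {01f1580, 8f35948, b7bebd7, e67b8f1} — 4 commits.

4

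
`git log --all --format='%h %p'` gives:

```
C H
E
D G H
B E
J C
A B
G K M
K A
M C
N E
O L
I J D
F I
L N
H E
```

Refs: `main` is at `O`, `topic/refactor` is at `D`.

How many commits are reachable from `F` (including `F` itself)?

12

Walking parent pointers from F: reachable set = {A, B, C, D, E, F, G, H, I, J, K, M}.
That is 12 commits.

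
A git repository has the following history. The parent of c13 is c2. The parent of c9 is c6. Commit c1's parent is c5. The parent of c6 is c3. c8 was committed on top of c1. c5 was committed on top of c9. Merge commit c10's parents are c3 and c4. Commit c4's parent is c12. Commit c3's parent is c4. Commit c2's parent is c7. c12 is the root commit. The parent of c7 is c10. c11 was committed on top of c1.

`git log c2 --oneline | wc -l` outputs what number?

Walking parent pointers from c2: reachable set = {c10, c12, c2, c3, c4, c7}.
That is 6 commits.

6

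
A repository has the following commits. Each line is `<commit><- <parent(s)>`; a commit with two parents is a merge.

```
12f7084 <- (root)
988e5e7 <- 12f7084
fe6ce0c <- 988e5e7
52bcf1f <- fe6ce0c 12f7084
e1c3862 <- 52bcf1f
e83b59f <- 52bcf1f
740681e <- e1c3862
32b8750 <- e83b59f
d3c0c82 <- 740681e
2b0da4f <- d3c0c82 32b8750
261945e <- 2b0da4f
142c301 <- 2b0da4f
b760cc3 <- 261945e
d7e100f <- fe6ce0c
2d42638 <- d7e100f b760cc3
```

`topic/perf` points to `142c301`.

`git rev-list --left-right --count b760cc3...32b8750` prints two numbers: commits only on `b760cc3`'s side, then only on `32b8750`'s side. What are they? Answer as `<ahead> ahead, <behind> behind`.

6 ahead, 0 behind

Reachable from b760cc3: {12f7084, 261945e, 2b0da4f, 32b8750, 52bcf1f, 740681e, 988e5e7, b760cc3, d3c0c82, e1c3862, e83b59f, fe6ce0c}.
Reachable from 32b8750: {12f7084, 32b8750, 52bcf1f, 988e5e7, e83b59f, fe6ce0c}.
Only in b760cc3's history (ahead): {261945e, 2b0da4f, 740681e, b760cc3, d3c0c82, e1c3862} — 6.
Only in 32b8750's history (behind): {} — 0.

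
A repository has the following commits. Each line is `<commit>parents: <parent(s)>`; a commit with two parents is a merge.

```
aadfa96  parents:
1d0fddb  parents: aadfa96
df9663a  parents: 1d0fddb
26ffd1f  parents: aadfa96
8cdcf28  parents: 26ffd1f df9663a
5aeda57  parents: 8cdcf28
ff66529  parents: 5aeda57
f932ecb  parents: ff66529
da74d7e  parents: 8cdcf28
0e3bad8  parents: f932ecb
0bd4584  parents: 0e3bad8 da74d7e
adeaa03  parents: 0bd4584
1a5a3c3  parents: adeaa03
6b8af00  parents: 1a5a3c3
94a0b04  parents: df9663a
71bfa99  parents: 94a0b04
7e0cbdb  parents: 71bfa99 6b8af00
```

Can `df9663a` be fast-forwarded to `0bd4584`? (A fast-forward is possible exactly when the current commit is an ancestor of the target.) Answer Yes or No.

Yes

A fast-forward from df9663a to 0bd4584 is possible iff df9663a is an ancestor of 0bd4584.
Ancestors of 0bd4584: {0bd4584, 0e3bad8, 1d0fddb, 26ffd1f, 5aeda57, 8cdcf28, aadfa96, da74d7e, df9663a, f932ecb, ff66529}.
df9663a is among them, so fast-forward is possible.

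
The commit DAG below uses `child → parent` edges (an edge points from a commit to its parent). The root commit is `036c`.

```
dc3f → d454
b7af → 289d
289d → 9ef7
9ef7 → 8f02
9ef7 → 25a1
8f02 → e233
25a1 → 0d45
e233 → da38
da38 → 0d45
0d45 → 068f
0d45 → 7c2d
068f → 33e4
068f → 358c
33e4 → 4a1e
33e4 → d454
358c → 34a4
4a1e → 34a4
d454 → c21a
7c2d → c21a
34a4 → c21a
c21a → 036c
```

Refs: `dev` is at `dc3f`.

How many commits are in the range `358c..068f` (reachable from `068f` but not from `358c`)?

4

Reachable from 068f: {036c, 068f, 33e4, 34a4, 358c, 4a1e, c21a, d454}.
Reachable from 358c: {036c, 34a4, 358c, c21a}.
In 068f's history but not 358c's: {068f, 33e4, 4a1e, d454} — 4 commits.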